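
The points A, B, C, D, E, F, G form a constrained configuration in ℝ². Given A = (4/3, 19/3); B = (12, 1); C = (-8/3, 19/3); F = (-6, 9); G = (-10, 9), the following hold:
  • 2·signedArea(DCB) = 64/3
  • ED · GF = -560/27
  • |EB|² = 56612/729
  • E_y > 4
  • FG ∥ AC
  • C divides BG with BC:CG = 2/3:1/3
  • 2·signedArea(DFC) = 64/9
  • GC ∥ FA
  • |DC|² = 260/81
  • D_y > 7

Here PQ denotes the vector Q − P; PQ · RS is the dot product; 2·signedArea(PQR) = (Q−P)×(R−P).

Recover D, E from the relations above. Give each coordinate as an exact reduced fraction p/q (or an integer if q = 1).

D = (-10/9, 65/9)
E = (110/27, 131/27)

1. D_x = -10/9  [2·signedArea(DCB) = 64/3 ∩ 2·signedArea(DFC) = 64/9]
2. D_y = 65/9  [2·signedArea(DCB) = 64/3 ∩ 2·signedArea(DFC) = 64/9]
   → D = (-10/9, 65/9)
3. E_x = 110/27  [ED · GF = -560/27]
4. E_y = 131/27  [|EB|² = 56612/729]
   → E = (110/27, 131/27)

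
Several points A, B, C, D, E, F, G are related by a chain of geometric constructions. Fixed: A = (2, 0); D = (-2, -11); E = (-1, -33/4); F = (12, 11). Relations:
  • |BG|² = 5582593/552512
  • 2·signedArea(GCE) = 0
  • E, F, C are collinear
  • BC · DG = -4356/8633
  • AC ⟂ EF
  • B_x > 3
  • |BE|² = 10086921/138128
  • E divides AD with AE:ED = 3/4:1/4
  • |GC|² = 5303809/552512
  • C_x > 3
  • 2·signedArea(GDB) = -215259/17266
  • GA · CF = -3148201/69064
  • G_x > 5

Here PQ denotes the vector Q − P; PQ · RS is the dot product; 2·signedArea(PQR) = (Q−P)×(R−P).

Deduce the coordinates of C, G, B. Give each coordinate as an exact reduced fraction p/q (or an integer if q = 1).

B = (27430/8633, -6864/8633)
C = (32512/8633, -10296/8633)
G = (11/2, 11/8)

1. C_x = 32512/8633  [E, F, C are collinear ∩ AC ⟂ EF]
2. C_y = -10296/8633  [E, F, C are collinear ∩ AC ⟂ EF]
   → C = (32512/8633, -10296/8633)
3. G_x = 11/2  [2·signedArea(GCE) = 0 ∩ GA · CF = -3148201/69064]
4. G_y = 11/8  [2·signedArea(GCE) = 0 ∩ GA · CF = -3148201/69064]
   → G = (11/2, 11/8)
5. B_x = 27430/8633  [BC · DG = -4356/8633 ∩ 2·signedArea(GDB) = -215259/17266]
6. B_y = -6864/8633  [BC · DG = -4356/8633 ∩ 2·signedArea(GDB) = -215259/17266]
   → B = (27430/8633, -6864/8633)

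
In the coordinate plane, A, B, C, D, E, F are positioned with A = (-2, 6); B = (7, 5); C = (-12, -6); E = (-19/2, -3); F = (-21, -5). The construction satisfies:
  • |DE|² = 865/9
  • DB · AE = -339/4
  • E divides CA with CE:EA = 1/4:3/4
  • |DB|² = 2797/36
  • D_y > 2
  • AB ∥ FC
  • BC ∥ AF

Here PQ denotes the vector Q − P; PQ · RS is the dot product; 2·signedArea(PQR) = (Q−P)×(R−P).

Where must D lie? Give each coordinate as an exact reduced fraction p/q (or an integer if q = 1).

1. D_x = -3/2  [line 15/2·x + 9·y + -51/4 = 0 ∩ |DB|² = 2797/36]
2. D_y = 8/3  [line 15/2·x + 9·y + -51/4 = 0 ∩ |DB|² = 2797/36]
   → D = (-3/2, 8/3)

D = (-3/2, 8/3)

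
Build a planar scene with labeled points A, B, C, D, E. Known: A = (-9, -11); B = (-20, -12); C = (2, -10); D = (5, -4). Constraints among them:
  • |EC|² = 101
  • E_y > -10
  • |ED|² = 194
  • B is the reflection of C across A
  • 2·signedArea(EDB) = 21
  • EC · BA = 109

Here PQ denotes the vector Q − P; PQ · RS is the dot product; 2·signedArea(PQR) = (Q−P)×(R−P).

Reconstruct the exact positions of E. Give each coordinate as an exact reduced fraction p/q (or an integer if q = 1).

1. E_x = -8  [2·signedArea(EDB) = 21 ∩ EC · BA = 109]
2. E_y = -9  [2·signedArea(EDB) = 21 ∩ EC · BA = 109]
   → E = (-8, -9)

E = (-8, -9)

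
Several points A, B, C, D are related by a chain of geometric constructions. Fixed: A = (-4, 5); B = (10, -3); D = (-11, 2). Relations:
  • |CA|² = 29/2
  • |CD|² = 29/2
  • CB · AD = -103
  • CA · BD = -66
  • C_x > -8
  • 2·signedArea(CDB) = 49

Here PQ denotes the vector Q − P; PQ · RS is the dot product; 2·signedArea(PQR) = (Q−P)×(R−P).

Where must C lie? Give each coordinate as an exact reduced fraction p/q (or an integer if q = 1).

1. C_x = -15/2  [2·signedArea(CDB) = 49 ∩ CA · BD = -66]
2. C_y = 7/2  [2·signedArea(CDB) = 49 ∩ CA · BD = -66]
   → C = (-15/2, 7/2)

C = (-15/2, 7/2)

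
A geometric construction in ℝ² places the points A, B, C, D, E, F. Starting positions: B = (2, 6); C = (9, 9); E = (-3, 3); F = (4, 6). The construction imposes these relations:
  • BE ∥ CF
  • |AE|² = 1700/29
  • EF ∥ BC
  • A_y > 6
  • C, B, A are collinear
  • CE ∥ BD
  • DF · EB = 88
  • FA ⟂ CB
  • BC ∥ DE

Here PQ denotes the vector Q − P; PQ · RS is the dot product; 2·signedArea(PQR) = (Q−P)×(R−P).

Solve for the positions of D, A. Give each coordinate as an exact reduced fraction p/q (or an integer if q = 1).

1. D_x = -10  [BC ∥ DE ∩ CE ∥ BD]
2. D_y = 0  [BC ∥ DE ∩ CE ∥ BD]
   → D = (-10, 0)
3. A_x = 107/29  [C, B, A are collinear ∩ FA ⟂ CB]
4. A_y = 195/29  [C, B, A are collinear ∩ FA ⟂ CB]
   → A = (107/29, 195/29)

A = (107/29, 195/29)
D = (-10, 0)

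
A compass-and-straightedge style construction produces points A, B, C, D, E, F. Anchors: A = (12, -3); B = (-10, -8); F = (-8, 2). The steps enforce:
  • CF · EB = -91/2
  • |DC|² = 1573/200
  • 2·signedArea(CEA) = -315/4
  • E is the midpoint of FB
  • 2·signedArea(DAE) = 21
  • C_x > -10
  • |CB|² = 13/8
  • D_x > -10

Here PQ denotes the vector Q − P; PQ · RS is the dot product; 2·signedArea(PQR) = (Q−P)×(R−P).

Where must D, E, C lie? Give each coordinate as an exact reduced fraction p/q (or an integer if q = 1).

C = (-39/4, -27/4)
D = (-46/5, -4)
E = (-9, -3)

1. E_x = -9  [E is the midpoint of FB]
2. E_y = -3  [E is the midpoint of FB]
   → E = (-9, -3)
3. C_x = -39/4  [2·signedArea(CEA) = -315/4 ∩ CF · EB = -91/2]
4. C_y = -27/4  [2·signedArea(CEA) = -315/4 ∩ CF · EB = -91/2]
   → C = (-39/4, -27/4)
5. D_y = -4  [2·signedArea(DAE) = 21]
6. D_x = -46/5  [|DC|² = 1573/200]
   → D = (-46/5, -4)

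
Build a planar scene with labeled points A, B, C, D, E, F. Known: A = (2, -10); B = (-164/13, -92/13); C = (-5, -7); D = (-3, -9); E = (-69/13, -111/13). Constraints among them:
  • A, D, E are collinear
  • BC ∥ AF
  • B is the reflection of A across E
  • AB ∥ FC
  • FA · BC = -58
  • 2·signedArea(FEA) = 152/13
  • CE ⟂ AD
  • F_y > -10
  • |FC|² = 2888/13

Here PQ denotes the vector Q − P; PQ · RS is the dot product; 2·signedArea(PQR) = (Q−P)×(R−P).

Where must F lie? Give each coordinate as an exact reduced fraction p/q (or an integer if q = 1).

1. F_x = 125/13  [AB ∥ FC ∩ BC ∥ AF]
2. F_y = -129/13  [AB ∥ FC ∩ BC ∥ AF]
   → F = (125/13, -129/13)

F = (125/13, -129/13)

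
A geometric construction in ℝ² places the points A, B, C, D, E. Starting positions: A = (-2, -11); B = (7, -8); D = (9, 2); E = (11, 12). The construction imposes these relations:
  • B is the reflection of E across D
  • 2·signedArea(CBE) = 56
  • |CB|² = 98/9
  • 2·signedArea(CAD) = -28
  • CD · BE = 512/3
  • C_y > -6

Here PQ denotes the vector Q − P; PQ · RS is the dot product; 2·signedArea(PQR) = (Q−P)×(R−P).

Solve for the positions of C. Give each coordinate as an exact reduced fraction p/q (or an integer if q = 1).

1. C_x = 14/3  [2·signedArea(CAD) = -28 ∩ 2·signedArea(CBE) = 56]
2. C_y = -17/3  [2·signedArea(CAD) = -28 ∩ 2·signedArea(CBE) = 56]
   → C = (14/3, -17/3)

C = (14/3, -17/3)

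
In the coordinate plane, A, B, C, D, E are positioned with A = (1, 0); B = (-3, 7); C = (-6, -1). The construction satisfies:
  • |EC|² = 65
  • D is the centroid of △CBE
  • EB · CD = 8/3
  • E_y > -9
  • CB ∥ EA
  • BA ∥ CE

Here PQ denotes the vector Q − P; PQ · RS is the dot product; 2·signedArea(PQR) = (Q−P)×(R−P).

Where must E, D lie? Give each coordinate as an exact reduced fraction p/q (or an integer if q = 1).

1. E_x = -2  [CB ∥ EA ∩ BA ∥ CE]
2. E_y = -8  [CB ∥ EA ∩ BA ∥ CE]
   → E = (-2, -8)
3. D_x = -11/3  [D is the centroid of △CBE]
4. D_y = -2/3  [D is the centroid of △CBE]
   → D = (-11/3, -2/3)

D = (-11/3, -2/3)
E = (-2, -8)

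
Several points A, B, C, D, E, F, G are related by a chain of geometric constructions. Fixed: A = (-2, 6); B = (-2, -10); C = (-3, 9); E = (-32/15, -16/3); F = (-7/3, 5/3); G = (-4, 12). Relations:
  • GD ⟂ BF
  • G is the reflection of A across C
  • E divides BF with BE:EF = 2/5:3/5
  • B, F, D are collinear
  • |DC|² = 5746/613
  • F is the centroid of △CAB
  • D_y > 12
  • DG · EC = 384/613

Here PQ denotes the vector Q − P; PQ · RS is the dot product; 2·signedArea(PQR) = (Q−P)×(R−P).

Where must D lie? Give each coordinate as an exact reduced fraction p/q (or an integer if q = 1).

D = (-1612/613, 7380/613)

1. D_x = -1612/613  [B, F, D are collinear ∩ GD ⟂ BF]
2. D_y = 7380/613  [B, F, D are collinear ∩ GD ⟂ BF]
   → D = (-1612/613, 7380/613)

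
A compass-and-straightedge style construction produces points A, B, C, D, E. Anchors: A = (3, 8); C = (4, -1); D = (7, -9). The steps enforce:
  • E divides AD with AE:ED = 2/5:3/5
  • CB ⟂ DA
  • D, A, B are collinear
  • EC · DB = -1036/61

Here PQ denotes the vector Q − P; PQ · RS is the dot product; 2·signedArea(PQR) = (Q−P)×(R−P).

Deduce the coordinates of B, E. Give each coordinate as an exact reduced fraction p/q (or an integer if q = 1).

1. B_x = 1543/305  [D, A, B are collinear ∩ CB ⟂ DA]
2. B_y = -229/305  [D, A, B are collinear ∩ CB ⟂ DA]
   → B = (1543/305, -229/305)
3. E_x = 23/5  [E divides AD with AE:ED = 2/5:3/5]
4. E_y = 6/5  [E divides AD with AE:ED = 2/5:3/5]
   → E = (23/5, 6/5)

B = (1543/305, -229/305)
E = (23/5, 6/5)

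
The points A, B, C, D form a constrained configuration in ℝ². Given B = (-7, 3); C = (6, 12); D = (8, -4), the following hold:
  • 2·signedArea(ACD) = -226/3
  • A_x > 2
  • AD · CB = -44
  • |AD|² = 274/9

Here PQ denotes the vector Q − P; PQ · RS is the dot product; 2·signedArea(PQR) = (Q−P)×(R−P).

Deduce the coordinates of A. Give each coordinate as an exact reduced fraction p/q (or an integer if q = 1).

A = (3, -5/3)

1. A_x = 3  [2·signedArea(ACD) = -226/3 ∩ AD · CB = -44]
2. A_y = -5/3  [2·signedArea(ACD) = -226/3 ∩ AD · CB = -44]
   → A = (3, -5/3)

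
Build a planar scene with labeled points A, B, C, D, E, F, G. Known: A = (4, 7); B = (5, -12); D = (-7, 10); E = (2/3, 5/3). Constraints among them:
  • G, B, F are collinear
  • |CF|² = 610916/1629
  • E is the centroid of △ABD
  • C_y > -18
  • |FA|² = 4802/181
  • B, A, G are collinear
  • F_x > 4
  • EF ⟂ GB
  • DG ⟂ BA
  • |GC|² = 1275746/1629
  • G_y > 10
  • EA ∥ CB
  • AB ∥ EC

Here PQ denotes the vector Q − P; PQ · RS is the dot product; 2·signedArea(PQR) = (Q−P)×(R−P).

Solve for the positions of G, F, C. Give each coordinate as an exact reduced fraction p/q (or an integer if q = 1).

C = (5/3, -52/3)
F = (773/181, 336/181)
G = (690/181, 1913/181)

1. G_x = 690/181  [B, A, G are collinear ∩ DG ⟂ BA]
2. G_y = 1913/181  [B, A, G are collinear ∩ DG ⟂ BA]
   → G = (690/181, 1913/181)
3. F_x = 773/181  [G, B, F are collinear ∩ EF ⟂ GB]
4. F_y = 336/181  [G, B, F are collinear ∩ EF ⟂ GB]
   → F = (773/181, 336/181)
5. C_x = 5/3  [EA ∥ CB ∩ AB ∥ EC]
6. C_y = -52/3  [EA ∥ CB ∩ AB ∥ EC]
   → C = (5/3, -52/3)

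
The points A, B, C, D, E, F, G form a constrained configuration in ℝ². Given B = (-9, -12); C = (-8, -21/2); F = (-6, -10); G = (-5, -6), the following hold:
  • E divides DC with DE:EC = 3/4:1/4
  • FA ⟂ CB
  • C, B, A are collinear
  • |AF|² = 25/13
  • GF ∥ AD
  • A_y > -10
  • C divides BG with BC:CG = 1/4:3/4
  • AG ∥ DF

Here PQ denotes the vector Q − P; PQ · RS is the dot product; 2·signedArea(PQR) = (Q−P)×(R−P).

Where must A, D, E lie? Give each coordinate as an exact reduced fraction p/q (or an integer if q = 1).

A = (-93/13, -120/13)
D = (-106/13, -172/13)
E = (-209/26, -1163/104)

1. A_x = -93/13  [C, B, A are collinear ∩ FA ⟂ CB]
2. A_y = -120/13  [C, B, A are collinear ∩ FA ⟂ CB]
   → A = (-93/13, -120/13)
3. D_x = -106/13  [AG ∥ DF ∩ GF ∥ AD]
4. D_y = -172/13  [AG ∥ DF ∩ GF ∥ AD]
   → D = (-106/13, -172/13)
5. E_x = -209/26  [E divides DC with DE:EC = 3/4:1/4]
6. E_y = -1163/104  [E divides DC with DE:EC = 3/4:1/4]
   → E = (-209/26, -1163/104)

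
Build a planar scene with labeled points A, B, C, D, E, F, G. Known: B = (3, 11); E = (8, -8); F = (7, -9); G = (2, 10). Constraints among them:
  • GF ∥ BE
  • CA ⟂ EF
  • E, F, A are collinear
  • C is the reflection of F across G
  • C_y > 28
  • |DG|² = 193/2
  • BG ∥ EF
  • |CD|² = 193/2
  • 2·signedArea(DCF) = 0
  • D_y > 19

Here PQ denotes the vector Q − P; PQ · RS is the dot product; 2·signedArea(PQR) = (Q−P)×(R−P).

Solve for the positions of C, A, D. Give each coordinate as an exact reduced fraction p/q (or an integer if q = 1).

1. C_x = -3  [C is the reflection of F across G]
2. C_y = 29  [C is the reflection of F across G]
   → C = (-3, 29)
3. A_x = 21  [E, F, A are collinear ∩ CA ⟂ EF]
4. A_y = 5  [E, F, A are collinear ∩ CA ⟂ EF]
   → A = (21, 5)
5. D_x = -1/2  [line 38·x + 10·y + -176 = 0 ∩ |DG|² = 193/2]
6. D_y = 39/2  [line 38·x + 10·y + -176 = 0 ∩ |DG|² = 193/2]
   → D = (-1/2, 39/2)

A = (21, 5)
C = (-3, 29)
D = (-1/2, 39/2)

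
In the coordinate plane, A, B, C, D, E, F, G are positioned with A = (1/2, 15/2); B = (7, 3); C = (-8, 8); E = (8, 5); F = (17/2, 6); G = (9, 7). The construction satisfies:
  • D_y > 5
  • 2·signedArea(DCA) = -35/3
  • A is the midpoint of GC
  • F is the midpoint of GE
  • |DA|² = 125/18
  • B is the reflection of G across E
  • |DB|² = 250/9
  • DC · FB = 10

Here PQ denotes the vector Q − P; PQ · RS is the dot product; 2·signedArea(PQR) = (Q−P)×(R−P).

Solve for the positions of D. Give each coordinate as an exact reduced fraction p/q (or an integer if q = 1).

D = (8/3, 6)

1. D_x = 8/3  [2·signedArea(DCA) = -35/3 ∩ DC · FB = 10]
2. D_y = 6  [2·signedArea(DCA) = -35/3 ∩ DC · FB = 10]
   → D = (8/3, 6)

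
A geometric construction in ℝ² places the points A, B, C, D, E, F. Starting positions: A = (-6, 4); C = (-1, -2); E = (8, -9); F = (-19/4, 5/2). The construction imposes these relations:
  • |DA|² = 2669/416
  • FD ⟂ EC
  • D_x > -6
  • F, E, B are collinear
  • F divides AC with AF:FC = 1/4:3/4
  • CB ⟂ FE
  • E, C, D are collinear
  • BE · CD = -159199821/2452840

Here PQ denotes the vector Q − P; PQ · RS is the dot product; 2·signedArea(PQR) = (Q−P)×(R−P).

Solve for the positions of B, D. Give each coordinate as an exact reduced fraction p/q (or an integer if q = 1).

1. B_x = -2095/4717  [F, E, B are collinear ∩ CB ⟂ FE]
2. B_y = -6527/4717  [F, E, B are collinear ∩ CB ⟂ FE]
   → B = (-2095/4717, -6527/4717)
3. D_x = -2869/520  [E, C, D are collinear ∩ FD ⟂ EC]
4. D_y = 787/520  [E, C, D are collinear ∩ FD ⟂ EC]
   → D = (-2869/520, 787/520)

B = (-2095/4717, -6527/4717)
D = (-2869/520, 787/520)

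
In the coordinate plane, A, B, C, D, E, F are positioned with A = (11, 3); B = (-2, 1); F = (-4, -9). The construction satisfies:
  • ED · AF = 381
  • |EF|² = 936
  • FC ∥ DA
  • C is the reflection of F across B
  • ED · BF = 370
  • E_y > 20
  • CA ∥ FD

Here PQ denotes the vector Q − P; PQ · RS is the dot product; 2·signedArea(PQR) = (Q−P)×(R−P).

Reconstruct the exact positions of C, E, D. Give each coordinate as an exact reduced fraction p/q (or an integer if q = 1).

C = (0, 11)
D = (7, -17)
E = (2, 21)

1. C_x = 0  [C is the reflection of F across B]
2. C_y = 11  [C is the reflection of F across B]
   → C = (0, 11)
3. D_x = 7  [FC ∥ DA ∩ CA ∥ FD]
4. D_y = -17  [FC ∥ DA ∩ CA ∥ FD]
   → D = (7, -17)
5. E_x = 2  [ED · BF = 370 ∩ ED · AF = 381]
6. E_y = 21  [ED · BF = 370 ∩ ED · AF = 381]
   → E = (2, 21)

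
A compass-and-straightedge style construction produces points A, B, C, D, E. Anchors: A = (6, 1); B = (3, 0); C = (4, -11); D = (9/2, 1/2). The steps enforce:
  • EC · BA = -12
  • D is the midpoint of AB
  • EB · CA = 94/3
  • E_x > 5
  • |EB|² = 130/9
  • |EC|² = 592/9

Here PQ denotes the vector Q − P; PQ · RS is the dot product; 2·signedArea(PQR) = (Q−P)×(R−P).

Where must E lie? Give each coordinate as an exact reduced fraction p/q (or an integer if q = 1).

1. E_x = 16/3  [EC · BA = -12 ∩ EB · CA = 94/3]
2. E_y = -3  [EC · BA = -12 ∩ EB · CA = 94/3]
   → E = (16/3, -3)

E = (16/3, -3)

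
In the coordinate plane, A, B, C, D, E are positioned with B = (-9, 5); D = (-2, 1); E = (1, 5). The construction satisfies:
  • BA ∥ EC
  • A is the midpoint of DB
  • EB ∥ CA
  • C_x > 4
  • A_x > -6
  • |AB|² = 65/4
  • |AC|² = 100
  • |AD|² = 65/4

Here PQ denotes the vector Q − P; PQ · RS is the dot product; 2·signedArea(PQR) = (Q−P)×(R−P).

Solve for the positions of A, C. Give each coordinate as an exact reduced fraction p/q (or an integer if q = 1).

1. A_x = -11/2  [A is the midpoint of DB]
2. A_y = 3  [A is the midpoint of DB]
   → A = (-11/2, 3)
3. C_x = 9/2  [EB ∥ CA ∩ BA ∥ EC]
4. C_y = 3  [EB ∥ CA ∩ BA ∥ EC]
   → C = (9/2, 3)

A = (-11/2, 3)
C = (9/2, 3)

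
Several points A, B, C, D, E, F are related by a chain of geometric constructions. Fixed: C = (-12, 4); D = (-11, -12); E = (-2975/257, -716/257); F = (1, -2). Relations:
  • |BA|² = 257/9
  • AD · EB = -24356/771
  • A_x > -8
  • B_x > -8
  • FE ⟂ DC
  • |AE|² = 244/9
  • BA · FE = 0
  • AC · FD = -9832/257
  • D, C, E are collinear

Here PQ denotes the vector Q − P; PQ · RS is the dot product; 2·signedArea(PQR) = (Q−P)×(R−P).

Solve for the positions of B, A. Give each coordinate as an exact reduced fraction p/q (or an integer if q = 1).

1. A_x = -5545/771  [line 12·x + 10·y + 36560/257 = 0 ∩ |AE|² = 244/9]
2. A_y = -1438/257  [line 12·x + 10·y + 36560/257 = 0 ∩ |AE|² = 244/9]
   → A = (-5545/771, -1438/257)
3. B_x = -1934/257  [BA · FE = 0 ∩ AD · EB = -24356/771]
4. B_y = -202/771  [BA · FE = 0 ∩ AD · EB = -24356/771]
   → B = (-1934/257, -202/771)

A = (-5545/771, -1438/257)
B = (-1934/257, -202/771)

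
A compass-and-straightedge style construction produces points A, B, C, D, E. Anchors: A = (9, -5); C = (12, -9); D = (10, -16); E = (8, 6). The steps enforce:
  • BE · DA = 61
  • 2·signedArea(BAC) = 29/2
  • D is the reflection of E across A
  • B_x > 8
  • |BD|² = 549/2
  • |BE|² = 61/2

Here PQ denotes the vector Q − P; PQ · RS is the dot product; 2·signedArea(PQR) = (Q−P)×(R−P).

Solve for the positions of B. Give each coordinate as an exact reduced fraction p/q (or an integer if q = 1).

1. B_x = 17/2  [2·signedArea(BAC) = 29/2 ∩ BE · DA = 61]
2. B_y = 1/2  [2·signedArea(BAC) = 29/2 ∩ BE · DA = 61]
   → B = (17/2, 1/2)

B = (17/2, 1/2)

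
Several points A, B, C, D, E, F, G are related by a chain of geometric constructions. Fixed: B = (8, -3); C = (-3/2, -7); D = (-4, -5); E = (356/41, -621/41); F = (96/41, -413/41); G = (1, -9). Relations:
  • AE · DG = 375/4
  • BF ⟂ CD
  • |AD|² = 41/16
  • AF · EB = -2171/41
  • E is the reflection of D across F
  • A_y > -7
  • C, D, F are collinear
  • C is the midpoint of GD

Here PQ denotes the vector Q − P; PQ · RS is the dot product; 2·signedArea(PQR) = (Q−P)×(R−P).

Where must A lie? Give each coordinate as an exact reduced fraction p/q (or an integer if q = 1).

A = (-11/4, -6)

1. A_x = -11/4  [AF · EB = -2171/41 ∩ AE · DG = 375/4]
2. A_y = -6  [AF · EB = -2171/41 ∩ AE · DG = 375/4]
   → A = (-11/4, -6)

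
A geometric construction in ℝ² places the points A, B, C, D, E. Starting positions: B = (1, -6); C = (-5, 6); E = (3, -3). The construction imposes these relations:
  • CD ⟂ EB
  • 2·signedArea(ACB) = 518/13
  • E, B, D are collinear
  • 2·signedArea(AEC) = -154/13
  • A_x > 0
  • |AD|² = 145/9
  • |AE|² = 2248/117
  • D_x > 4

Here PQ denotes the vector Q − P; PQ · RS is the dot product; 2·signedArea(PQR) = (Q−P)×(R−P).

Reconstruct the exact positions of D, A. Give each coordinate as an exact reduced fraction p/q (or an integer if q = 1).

A = (35/39, 11/13)
D = (61/13, -6/13)

1. D_x = 61/13  [E, B, D are collinear ∩ CD ⟂ EB]
2. D_y = -6/13  [E, B, D are collinear ∩ CD ⟂ EB]
   → D = (61/13, -6/13)
3. A_x = 35/39  [2·signedArea(AEC) = -154/13 ∩ 2·signedArea(ACB) = 518/13]
4. A_y = 11/13  [2·signedArea(AEC) = -154/13 ∩ 2·signedArea(ACB) = 518/13]
   → A = (35/39, 11/13)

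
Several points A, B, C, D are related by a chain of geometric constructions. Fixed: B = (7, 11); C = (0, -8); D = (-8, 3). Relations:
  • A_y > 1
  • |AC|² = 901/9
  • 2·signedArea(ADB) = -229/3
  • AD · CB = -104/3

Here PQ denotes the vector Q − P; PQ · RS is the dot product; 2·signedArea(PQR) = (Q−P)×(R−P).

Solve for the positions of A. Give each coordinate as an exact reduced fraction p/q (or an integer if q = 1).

A = (-1/3, 2)

1. A_x = -1/3  [AD · CB = -104/3 ∩ 2·signedArea(ADB) = -229/3]
2. A_y = 2  [AD · CB = -104/3 ∩ 2·signedArea(ADB) = -229/3]
   → A = (-1/3, 2)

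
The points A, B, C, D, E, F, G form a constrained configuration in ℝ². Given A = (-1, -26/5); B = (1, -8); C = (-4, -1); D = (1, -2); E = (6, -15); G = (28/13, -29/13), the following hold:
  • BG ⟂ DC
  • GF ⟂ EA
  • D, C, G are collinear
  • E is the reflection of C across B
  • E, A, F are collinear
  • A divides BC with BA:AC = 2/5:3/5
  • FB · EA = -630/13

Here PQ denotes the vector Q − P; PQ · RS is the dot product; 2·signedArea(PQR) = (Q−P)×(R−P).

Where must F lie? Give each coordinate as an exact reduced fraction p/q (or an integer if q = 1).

F = (-644/481, -2273/481)

1. F_x = -644/481  [E, A, F are collinear ∩ GF ⟂ EA]
2. F_y = -2273/481  [E, A, F are collinear ∩ GF ⟂ EA]
   → F = (-644/481, -2273/481)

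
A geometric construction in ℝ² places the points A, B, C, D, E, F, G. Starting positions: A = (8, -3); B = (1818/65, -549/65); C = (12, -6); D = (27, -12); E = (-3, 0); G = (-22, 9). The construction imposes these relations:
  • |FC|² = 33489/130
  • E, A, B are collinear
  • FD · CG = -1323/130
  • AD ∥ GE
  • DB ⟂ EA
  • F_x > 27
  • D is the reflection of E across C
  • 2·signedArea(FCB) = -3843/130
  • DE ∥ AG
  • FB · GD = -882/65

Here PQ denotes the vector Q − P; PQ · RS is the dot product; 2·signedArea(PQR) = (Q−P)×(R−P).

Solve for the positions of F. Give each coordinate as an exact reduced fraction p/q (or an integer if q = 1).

1. F_x = 3573/130  [FD · CG = -1323/130 ∩ 2·signedArea(FCB) = -3843/130]
2. F_y = -1329/130  [FD · CG = -1323/130 ∩ 2·signedArea(FCB) = -3843/130]
   → F = (3573/130, -1329/130)

F = (3573/130, -1329/130)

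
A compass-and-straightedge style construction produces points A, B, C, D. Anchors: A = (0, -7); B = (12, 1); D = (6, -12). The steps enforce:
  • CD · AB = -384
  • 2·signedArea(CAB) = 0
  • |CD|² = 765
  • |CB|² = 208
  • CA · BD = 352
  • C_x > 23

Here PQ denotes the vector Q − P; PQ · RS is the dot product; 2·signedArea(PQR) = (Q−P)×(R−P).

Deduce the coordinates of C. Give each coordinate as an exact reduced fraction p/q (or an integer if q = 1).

C = (24, 9)

1. C_x = 24  [2·signedArea(CAB) = 0 ∩ CA · BD = 352]
2. C_y = 9  [2·signedArea(CAB) = 0 ∩ CA · BD = 352]
   → C = (24, 9)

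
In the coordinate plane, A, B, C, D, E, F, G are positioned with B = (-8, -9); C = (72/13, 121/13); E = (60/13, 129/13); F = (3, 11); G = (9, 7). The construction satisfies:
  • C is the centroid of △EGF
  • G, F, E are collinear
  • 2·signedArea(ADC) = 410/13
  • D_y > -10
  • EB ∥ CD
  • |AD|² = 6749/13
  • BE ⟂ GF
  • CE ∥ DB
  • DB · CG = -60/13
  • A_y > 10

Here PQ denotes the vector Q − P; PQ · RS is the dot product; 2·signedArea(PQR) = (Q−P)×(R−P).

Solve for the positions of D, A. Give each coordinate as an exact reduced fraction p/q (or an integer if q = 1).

A = (57/13, 131/13)
D = (-92/13, -125/13)

1. D_x = -92/13  [CE ∥ DB ∩ EB ∥ CD]
2. D_y = -125/13  [CE ∥ DB ∩ EB ∥ CD]
   → D = (-92/13, -125/13)
3. A_x = 57/13  [line -246/13·x + 164/13·y + -574/13 = 0 ∩ |AD|² = 6749/13]
4. A_y = 131/13  [line -246/13·x + 164/13·y + -574/13 = 0 ∩ |AD|² = 6749/13]
   → A = (57/13, 131/13)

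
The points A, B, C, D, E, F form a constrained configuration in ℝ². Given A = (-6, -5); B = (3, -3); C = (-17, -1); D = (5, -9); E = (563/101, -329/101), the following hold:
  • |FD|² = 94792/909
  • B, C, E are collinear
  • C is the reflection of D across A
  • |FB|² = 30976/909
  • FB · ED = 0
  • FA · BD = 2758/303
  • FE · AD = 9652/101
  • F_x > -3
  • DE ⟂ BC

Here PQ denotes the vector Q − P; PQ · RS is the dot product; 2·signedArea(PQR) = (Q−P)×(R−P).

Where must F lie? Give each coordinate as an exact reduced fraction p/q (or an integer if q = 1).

1. F_x = -851/303  [FB · ED = 0 ∩ FA · BD = 2758/303]
2. F_y = -733/303  [FB · ED = 0 ∩ FA · BD = 2758/303]
   → F = (-851/303, -733/303)

F = (-851/303, -733/303)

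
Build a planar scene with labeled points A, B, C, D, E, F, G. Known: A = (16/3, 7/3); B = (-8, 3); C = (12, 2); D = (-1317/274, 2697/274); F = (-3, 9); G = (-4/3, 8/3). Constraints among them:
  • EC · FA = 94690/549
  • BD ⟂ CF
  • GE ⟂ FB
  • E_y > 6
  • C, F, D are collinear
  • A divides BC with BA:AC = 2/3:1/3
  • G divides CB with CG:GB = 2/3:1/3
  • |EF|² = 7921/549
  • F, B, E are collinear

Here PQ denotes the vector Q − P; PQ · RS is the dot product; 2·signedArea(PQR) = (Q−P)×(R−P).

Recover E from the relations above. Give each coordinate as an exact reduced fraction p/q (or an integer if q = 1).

E = (-994/183, 371/61)

1. E_x = -994/183  [F, B, E are collinear ∩ GE ⟂ FB]
2. E_y = 371/61  [F, B, E are collinear ∩ GE ⟂ FB]
   → E = (-994/183, 371/61)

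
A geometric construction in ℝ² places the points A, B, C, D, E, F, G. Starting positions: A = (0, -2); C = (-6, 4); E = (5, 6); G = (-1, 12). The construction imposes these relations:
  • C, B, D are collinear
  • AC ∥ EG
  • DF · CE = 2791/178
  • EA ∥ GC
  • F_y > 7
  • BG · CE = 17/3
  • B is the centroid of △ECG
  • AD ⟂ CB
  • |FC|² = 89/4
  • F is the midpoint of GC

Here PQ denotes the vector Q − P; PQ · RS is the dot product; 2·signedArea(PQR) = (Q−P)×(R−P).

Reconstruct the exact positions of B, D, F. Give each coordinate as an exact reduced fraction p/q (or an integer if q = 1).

B = (-2/3, 22/3)
D = (-390/89, 446/89)
F = (-7/2, 8)

1. B_x = -2/3  [B is the centroid of △ECG]
2. B_y = 22/3  [B is the centroid of △ECG]
   → B = (-2/3, 22/3)
3. D_x = -390/89  [C, B, D are collinear ∩ AD ⟂ CB]
4. D_y = 446/89  [C, B, D are collinear ∩ AD ⟂ CB]
   → D = (-390/89, 446/89)
5. F_x = -7/2  [F is the midpoint of GC]
6. F_y = 8  [F is the midpoint of GC]
   → F = (-7/2, 8)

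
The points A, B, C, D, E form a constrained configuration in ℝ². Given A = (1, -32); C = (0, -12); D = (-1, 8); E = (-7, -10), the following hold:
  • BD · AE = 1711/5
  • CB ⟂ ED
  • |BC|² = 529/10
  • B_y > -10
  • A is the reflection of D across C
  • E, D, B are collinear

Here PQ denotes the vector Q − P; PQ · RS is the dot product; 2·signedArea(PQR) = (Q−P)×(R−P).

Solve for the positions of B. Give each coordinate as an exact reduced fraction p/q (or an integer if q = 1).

B = (-69/10, -97/10)

1. B_x = -69/10  [E, D, B are collinear ∩ CB ⟂ ED]
2. B_y = -97/10  [E, D, B are collinear ∩ CB ⟂ ED]
   → B = (-69/10, -97/10)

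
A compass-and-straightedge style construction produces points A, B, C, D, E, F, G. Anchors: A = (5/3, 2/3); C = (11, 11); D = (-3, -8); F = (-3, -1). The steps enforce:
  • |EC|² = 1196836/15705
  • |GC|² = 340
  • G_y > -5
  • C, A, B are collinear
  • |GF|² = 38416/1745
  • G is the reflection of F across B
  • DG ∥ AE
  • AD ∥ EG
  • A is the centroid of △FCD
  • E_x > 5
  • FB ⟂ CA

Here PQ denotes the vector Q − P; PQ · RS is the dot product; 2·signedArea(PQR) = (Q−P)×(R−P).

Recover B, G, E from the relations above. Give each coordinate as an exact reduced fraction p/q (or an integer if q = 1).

B = (-2197/1745, -4489/1745)
E = (26953/5235, 23671/5235)
G = (841/1745, -7233/1745)

1. B_x = -2197/1745  [C, A, B are collinear ∩ FB ⟂ CA]
2. B_y = -4489/1745  [C, A, B are collinear ∩ FB ⟂ CA]
   → B = (-2197/1745, -4489/1745)
3. G_x = 841/1745  [G is the reflection of F across B]
4. G_y = -7233/1745  [G is the reflection of F across B]
   → G = (841/1745, -7233/1745)
5. E_x = 26953/5235  [AD ∥ EG ∩ DG ∥ AE]
6. E_y = 23671/5235  [AD ∥ EG ∩ DG ∥ AE]
   → E = (26953/5235, 23671/5235)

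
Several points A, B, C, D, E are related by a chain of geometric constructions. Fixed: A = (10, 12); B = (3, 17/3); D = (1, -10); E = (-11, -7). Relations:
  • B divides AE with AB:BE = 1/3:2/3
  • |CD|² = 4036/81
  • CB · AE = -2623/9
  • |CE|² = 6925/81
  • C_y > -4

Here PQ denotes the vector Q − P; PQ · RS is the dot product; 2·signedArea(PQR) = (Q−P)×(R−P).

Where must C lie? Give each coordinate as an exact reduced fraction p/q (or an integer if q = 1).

C = (-7/3, -34/9)

1. C_x = -7/3  [line 21·x + 19·y + 1087/9 = 0 ∩ |CD|² = 4036/81]
2. C_y = -34/9  [line 21·x + 19·y + 1087/9 = 0 ∩ |CD|² = 4036/81]
   → C = (-7/3, -34/9)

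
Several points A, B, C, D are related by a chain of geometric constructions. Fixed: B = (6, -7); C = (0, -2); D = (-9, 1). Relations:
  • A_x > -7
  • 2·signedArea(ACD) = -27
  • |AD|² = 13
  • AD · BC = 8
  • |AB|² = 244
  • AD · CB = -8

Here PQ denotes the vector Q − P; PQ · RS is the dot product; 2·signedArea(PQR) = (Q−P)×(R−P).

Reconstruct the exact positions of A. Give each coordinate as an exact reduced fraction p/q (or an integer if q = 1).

A = (-6, 3)

1. A_x = -6  [AD · BC = 8 ∩ 2·signedArea(ACD) = -27]
2. A_y = 3  [AD · BC = 8 ∩ 2·signedArea(ACD) = -27]
   → A = (-6, 3)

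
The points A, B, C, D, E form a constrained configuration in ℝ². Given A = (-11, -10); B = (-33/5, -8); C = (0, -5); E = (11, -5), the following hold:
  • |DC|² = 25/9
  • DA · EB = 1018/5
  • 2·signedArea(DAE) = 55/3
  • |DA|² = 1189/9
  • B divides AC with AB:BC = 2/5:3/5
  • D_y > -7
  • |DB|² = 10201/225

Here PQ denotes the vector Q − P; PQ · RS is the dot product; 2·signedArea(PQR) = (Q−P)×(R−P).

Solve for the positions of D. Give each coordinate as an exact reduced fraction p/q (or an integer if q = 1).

1. D_x = 0  [2·signedArea(DAE) = 55/3 ∩ DA · EB = 1018/5]
2. D_y = -20/3  [2·signedArea(DAE) = 55/3 ∩ DA · EB = 1018/5]
   → D = (0, -20/3)

D = (0, -20/3)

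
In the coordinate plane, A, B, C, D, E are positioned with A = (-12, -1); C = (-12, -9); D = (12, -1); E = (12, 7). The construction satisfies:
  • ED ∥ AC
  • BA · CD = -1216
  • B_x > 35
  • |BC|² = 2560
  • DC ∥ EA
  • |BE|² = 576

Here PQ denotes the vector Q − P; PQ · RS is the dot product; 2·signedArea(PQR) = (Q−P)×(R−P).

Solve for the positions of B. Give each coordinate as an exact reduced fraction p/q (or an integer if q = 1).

1. B_x = 36  [line -24·x + -8·y + 920 = 0 ∩ |BC|² = 2560]
2. B_y = 7  [line -24·x + -8·y + 920 = 0 ∩ |BC|² = 2560]
   → B = (36, 7)

B = (36, 7)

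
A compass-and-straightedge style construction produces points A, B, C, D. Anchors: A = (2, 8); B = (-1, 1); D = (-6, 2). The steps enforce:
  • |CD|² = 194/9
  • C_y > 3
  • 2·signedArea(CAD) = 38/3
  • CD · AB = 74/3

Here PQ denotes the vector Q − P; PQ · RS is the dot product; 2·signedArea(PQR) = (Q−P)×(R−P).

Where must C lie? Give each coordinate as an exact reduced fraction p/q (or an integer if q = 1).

1. C_x = -5/3  [CD · AB = 74/3 ∩ 2·signedArea(CAD) = 38/3]
2. C_y = 11/3  [CD · AB = 74/3 ∩ 2·signedArea(CAD) = 38/3]
   → C = (-5/3, 11/3)

C = (-5/3, 11/3)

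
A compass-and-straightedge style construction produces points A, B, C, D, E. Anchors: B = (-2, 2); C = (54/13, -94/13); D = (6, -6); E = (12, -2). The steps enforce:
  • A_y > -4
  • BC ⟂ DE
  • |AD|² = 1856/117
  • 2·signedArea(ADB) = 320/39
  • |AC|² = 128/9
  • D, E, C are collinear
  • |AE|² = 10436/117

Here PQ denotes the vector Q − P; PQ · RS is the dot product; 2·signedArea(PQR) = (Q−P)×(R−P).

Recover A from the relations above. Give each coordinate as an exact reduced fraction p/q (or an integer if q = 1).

A = (106/39, -146/39)

1. A_x = 106/39  [line -8·x + -8·y + -320/39 = 0 ∩ |AD|² = 1856/117]
2. A_y = -146/39  [line -8·x + -8·y + -320/39 = 0 ∩ |AD|² = 1856/117]
   → A = (106/39, -146/39)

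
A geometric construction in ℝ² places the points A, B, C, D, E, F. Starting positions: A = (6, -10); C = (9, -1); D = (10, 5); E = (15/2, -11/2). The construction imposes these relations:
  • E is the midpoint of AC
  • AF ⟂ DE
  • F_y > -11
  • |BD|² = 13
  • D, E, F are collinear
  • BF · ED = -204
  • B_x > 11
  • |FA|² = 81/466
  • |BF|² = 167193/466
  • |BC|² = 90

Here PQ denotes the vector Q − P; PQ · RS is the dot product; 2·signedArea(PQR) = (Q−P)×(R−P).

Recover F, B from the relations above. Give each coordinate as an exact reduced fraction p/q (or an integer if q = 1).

1. F_x = 2985/466  [D, E, F are collinear ∩ AF ⟂ DE]
2. F_y = -4705/466  [D, E, F are collinear ∩ AF ⟂ DE]
   → F = (2985/466, -4705/466)
3. B_x = 12  [line -5/2·x + -21/2·y + 114 = 0 ∩ |BC|² = 90]
4. B_y = 8  [line -5/2·x + -21/2·y + 114 = 0 ∩ |BC|² = 90]
   → B = (12, 8)

B = (12, 8)
F = (2985/466, -4705/466)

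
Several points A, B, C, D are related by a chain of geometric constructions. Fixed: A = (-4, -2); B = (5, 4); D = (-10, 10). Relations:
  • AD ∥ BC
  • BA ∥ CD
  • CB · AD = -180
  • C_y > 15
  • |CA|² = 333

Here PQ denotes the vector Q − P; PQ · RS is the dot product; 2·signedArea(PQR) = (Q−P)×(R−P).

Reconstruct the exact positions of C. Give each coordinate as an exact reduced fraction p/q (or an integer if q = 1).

C = (-1, 16)

1. C_x = -1  [BA ∥ CD ∩ AD ∥ BC]
2. C_y = 16  [BA ∥ CD ∩ AD ∥ BC]
   → C = (-1, 16)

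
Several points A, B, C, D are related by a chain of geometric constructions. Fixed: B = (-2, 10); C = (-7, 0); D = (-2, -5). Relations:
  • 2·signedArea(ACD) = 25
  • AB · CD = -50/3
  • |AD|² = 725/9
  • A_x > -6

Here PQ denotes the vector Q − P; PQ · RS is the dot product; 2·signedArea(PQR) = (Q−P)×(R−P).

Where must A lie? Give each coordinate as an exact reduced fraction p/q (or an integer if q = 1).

A = (-16/3, 10/3)

1. A_x = -16/3  [2·signedArea(ACD) = 25 ∩ AB · CD = -50/3]
2. A_y = 10/3  [2·signedArea(ACD) = 25 ∩ AB · CD = -50/3]
   → A = (-16/3, 10/3)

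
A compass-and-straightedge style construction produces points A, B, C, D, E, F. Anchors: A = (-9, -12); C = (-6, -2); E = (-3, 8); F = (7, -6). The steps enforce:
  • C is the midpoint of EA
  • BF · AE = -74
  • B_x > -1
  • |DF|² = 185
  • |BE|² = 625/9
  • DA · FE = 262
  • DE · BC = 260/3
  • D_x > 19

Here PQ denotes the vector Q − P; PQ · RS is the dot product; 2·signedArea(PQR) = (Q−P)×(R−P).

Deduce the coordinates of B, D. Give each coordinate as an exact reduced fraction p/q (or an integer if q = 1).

1. B_x = -2/3  [line -6·x + -20·y + -4 = 0 ∩ |BE|² = 625/9]
2. B_y = 0  [line -6·x + -20·y + -4 = 0 ∩ |BE|² = 625/9]
   → B = (-2/3, 0)
3. D_x = 20  [DE · BC = 260/3 ∩ DA · FE = 262]
4. D_y = -10  [DE · BC = 260/3 ∩ DA · FE = 262]
   → D = (20, -10)

B = (-2/3, 0)
D = (20, -10)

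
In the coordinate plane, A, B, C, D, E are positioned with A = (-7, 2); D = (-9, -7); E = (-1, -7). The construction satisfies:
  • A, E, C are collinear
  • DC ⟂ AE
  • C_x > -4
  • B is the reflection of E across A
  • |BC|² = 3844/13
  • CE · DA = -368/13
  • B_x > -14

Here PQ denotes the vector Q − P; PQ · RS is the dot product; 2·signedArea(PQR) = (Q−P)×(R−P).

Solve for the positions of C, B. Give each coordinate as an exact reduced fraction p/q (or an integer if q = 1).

B = (-13, 11)
C = (-45/13, -43/13)

1. C_x = -45/13  [A, E, C are collinear ∩ DC ⟂ AE]
2. C_y = -43/13  [A, E, C are collinear ∩ DC ⟂ AE]
   → C = (-45/13, -43/13)
3. B_x = -13  [B is the reflection of E across A]
4. B_y = 11  [B is the reflection of E across A]
   → B = (-13, 11)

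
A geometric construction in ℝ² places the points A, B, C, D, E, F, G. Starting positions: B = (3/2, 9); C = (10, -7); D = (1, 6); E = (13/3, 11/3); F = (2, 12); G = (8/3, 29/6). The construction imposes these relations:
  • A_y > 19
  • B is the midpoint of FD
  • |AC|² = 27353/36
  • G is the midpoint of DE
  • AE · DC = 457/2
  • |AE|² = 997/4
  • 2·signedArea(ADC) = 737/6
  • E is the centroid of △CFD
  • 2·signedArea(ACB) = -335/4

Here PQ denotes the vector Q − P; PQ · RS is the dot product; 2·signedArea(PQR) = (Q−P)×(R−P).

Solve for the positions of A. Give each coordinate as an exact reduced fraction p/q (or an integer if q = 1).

A = (4/3, 115/6)

1. A_x = 4/3  [2·signedArea(ACB) = -335/4 ∩ 2·signedArea(ADC) = 737/6]
2. A_y = 115/6  [2·signedArea(ACB) = -335/4 ∩ 2·signedArea(ADC) = 737/6]
   → A = (4/3, 115/6)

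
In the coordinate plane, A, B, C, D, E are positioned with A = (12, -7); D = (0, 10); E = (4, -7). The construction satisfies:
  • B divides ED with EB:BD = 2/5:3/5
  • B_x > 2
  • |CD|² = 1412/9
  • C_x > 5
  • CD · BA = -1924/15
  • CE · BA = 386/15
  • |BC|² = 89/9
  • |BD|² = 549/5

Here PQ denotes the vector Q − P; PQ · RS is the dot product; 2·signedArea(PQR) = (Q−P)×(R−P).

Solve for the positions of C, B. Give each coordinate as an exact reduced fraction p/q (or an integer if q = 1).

B = (12/5, -1/5)
C = (16/3, -4/3)

1. B_x = 12/5  [B divides ED with EB:BD = 2/5:3/5]
2. B_y = -1/5  [B divides ED with EB:BD = 2/5:3/5]
   → B = (12/5, -1/5)
3. C_x = 16/3  [line -48/5·x + 34/5·y + 904/15 = 0 ∩ |BC|² = 89/9]
4. C_y = -4/3  [line -48/5·x + 34/5·y + 904/15 = 0 ∩ |BC|² = 89/9]
   → C = (16/3, -4/3)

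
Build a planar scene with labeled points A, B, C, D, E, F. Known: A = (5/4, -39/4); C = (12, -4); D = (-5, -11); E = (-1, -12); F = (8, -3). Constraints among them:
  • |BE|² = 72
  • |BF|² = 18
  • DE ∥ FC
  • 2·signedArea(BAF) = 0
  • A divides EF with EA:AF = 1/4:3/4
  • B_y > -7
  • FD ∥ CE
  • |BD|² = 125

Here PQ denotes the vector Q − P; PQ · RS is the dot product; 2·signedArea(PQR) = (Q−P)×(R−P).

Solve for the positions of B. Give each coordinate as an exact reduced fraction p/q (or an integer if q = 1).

1. B_x = 5  [line -27/4·x + 27/4·y + 297/4 = 0 ∩ |BE|² = 72]
2. B_y = -6  [line -27/4·x + 27/4·y + 297/4 = 0 ∩ |BE|² = 72]
   → B = (5, -6)

B = (5, -6)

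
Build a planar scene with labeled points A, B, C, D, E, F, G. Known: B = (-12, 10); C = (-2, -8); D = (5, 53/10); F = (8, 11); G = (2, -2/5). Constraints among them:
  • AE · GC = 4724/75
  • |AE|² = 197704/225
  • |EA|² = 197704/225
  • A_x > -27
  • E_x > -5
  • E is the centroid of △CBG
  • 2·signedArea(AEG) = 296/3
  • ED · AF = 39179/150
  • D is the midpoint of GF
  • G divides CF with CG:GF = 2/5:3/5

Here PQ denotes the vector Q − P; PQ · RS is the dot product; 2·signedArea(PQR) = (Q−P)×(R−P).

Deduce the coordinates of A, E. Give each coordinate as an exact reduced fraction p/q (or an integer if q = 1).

A = (-26, 102/5)
E = (-4, 8/15)

1. E_x = -4  [E is the centroid of △CBG]
2. E_y = 8/15  [E is the centroid of △CBG]
   → E = (-4, 8/15)
3. A_x = -26  [2·signedArea(AEG) = 296/3 ∩ AE · GC = 4724/75]
4. A_y = 102/5  [2·signedArea(AEG) = 296/3 ∩ AE · GC = 4724/75]
   → A = (-26, 102/5)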